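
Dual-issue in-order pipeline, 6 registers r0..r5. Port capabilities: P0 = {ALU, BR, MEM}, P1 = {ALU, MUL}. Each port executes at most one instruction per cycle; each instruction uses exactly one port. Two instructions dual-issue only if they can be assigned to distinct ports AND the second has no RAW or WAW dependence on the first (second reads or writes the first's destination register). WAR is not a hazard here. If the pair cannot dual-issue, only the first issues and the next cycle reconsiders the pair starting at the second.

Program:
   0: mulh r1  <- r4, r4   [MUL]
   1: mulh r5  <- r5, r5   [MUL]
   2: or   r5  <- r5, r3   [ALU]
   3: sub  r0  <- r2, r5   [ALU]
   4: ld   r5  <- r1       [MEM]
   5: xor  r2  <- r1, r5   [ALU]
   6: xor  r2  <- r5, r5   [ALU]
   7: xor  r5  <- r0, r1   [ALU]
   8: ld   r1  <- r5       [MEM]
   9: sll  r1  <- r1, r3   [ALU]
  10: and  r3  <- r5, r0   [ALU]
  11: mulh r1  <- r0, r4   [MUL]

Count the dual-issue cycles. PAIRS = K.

c0: i0 mulh  no-port MUL/MUL
c1: i1 mulh  RAW+WAW r5
c2: i2 or  RAW r5
c3: i3/i4 sub;ld  2-wide
c4: i5 xor  WAW r2
c5: i6/i7 xor;xor  2-wide
c6: i8 ld  RAW+WAW r1
c7: i9/i10 sll;and  2-wide
c8: i11 mulh  tail

PAIRS = 3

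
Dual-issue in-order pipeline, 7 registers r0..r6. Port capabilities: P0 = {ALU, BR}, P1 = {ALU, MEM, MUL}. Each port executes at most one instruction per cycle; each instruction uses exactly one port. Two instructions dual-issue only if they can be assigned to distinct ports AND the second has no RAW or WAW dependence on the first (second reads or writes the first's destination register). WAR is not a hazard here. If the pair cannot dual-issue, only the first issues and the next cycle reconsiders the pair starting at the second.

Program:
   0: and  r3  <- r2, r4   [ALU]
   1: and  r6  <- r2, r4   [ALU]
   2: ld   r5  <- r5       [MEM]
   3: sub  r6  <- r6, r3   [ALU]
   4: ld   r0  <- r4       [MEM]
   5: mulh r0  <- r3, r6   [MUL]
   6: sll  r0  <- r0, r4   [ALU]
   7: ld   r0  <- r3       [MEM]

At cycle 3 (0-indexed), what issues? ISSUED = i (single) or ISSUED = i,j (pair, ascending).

0. and.ALU;and.ALU @i0/i1  | dual
1. ld.MEM;sub.ALU @i2/i3  | dual
2. ld.MEM @i4  | no-port MEM/MUL
3. mulh.MUL @i5  | RAW+WAW r0
4. sll.ALU @i6  | WAW r0
5. ld.MEM @i7  | tail

ISSUED = 5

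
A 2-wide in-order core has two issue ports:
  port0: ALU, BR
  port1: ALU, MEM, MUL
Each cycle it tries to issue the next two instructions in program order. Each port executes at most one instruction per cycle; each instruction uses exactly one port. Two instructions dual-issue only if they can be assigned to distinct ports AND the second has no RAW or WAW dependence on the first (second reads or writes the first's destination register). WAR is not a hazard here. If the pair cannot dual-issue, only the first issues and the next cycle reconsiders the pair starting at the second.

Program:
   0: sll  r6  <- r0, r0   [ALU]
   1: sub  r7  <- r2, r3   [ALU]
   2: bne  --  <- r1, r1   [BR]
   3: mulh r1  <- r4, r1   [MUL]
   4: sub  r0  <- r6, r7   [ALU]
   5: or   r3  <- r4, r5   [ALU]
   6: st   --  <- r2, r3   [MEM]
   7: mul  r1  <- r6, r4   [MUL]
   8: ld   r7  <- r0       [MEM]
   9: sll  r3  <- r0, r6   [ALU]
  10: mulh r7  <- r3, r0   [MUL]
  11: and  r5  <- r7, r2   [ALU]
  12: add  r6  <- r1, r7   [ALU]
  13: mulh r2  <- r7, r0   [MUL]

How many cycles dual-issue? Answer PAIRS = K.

PAIRS = 5

[0] i0+i1  sll.ALU;sub.ALU  -- 2-wide
[1] i2+i3  bne.BR;mulh.MUL  -- 2-wide
[2] i4+i5  sub.ALU;or.ALU  -- 2-wide
[3] i6  st.MEM  -- no-port MEM/MUL
[4] i7  mul.MUL  -- no-port MUL/MEM
[5] i8+i9  ld.MEM;sll.ALU  -- 2-wide
[6] i10  mulh.MUL  -- RAW r7
[7] i11+i12  and.ALU;add.ALU  -- 2-wide
[8] i13  mulh.MUL  -- tail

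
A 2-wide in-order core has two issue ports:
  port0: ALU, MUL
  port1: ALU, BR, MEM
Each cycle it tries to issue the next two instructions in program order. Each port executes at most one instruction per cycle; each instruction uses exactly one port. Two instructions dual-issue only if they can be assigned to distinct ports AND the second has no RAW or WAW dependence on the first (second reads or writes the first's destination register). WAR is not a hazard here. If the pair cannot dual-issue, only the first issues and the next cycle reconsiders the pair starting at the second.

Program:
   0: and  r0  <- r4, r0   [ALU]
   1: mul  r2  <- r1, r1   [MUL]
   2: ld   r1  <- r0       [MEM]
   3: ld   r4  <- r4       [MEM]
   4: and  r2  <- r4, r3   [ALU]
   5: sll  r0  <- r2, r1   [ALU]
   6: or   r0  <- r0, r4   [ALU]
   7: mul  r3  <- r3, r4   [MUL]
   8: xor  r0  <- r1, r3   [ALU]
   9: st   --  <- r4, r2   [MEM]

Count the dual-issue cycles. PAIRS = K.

PAIRS = 3

  cy0 -> i0+i1 (and+mul) dual
  cy1 -> i2 (ld) no-port MEM/MEM
  cy2 -> i3 (ld) RAW r4
  cy3 -> i4 (and) RAW r2
  cy4 -> i5 (sll) RAW+WAW r0
  cy5 -> i6+i7 (or+mul) dual
  cy6 -> i8+i9 (xor+st) dual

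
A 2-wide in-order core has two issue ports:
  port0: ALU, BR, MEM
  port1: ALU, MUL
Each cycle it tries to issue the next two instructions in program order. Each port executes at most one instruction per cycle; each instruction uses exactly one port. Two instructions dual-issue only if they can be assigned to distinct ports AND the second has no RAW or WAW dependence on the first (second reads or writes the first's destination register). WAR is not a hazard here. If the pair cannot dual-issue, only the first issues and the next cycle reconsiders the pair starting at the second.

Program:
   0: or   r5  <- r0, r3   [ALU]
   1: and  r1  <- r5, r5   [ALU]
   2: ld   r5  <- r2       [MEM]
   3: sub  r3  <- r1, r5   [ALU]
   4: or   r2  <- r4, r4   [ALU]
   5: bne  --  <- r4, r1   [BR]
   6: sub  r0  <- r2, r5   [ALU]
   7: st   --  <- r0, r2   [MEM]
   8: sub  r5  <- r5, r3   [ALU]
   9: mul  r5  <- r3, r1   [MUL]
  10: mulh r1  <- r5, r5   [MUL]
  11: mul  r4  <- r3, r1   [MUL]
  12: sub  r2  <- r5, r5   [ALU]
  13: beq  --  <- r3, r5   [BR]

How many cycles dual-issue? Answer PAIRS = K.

PAIRS = 5

  cy0 -> i0 (or.ALU) RAW r5
  cy1 -> i1/i2 (and.ALU ld.MEM) dual
  cy2 -> i3/i4 (sub.ALU or.ALU) dual
  cy3 -> i5/i6 (bne.BR sub.ALU) dual
  cy4 -> i7/i8 (st.MEM sub.ALU) dual
  cy5 -> i9 (mul.MUL) no-port MUL/MUL
  cy6 -> i10 (mulh.MUL) no-port MUL/MUL
  cy7 -> i11/i12 (mul.MUL sub.ALU) dual
  cy8 -> i13 (beq.BR) tail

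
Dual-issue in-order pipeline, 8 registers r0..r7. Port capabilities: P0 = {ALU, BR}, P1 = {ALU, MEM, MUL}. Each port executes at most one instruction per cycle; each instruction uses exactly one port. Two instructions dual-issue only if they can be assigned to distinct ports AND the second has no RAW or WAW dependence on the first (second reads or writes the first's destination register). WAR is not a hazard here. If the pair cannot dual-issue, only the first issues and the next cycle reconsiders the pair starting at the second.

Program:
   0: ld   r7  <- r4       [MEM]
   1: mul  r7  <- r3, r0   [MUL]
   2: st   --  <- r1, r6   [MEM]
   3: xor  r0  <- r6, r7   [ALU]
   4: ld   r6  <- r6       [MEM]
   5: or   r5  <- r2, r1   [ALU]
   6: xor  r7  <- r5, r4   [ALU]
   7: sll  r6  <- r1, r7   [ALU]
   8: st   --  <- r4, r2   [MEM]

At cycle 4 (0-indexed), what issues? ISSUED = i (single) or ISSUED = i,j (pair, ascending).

ISSUED = 6

c0: i0 ld  no-port MEM/MUL
c1: i1 mul  no-port MUL/MEM
c2: i2,i3 st xor  dual
c3: i4,i5 ld or  dual
c4: i6 xor  RAW r7
c5: i7,i8 sll st  dual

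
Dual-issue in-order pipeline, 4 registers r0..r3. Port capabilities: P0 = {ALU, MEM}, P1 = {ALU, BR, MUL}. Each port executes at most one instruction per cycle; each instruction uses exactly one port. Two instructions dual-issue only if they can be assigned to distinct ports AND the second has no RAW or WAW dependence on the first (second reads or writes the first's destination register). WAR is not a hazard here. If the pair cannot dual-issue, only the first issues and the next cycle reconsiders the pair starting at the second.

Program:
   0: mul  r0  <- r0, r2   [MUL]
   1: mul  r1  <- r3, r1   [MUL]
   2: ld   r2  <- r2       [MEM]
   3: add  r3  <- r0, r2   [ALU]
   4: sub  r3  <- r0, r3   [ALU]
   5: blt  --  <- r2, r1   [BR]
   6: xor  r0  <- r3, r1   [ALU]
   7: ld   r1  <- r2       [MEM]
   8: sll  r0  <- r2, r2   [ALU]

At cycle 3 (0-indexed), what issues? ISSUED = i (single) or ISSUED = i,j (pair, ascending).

[0] i0  mul  -- no-port MUL/MUL
[1] i1/i2  mul+ld  -- dual
[2] i3  add  -- RAW+WAW r3
[3] i4/i5  sub+blt  -- dual
[4] i6/i7  xor+ld  -- dual
[5] i8  sll  -- tail

ISSUED = 4,5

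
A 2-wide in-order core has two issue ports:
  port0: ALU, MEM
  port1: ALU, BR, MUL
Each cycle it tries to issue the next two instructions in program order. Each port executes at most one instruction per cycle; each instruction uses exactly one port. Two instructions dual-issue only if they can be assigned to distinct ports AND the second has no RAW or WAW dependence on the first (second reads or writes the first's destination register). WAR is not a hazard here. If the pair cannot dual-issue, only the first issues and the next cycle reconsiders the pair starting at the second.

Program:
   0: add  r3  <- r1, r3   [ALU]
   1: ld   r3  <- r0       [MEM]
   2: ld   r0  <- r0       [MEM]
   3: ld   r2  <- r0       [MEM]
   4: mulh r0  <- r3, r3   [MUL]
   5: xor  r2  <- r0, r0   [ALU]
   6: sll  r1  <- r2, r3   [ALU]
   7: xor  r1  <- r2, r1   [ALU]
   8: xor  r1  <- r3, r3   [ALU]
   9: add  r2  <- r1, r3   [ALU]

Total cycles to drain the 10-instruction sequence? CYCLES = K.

CYCLES = 9

#0 head=0: add i0 WAW r3
#1 head=1: ld i1 no-port MEM/MEM
#2 head=2: ld i2 no-port MEM/MEM
#3 head=3: ld;mulh i3,i4 dual
#4 head=5: xor i5 RAW r2
#5 head=6: sll i6 RAW+WAW r1
#6 head=7: xor i7 WAW r1
#7 head=8: xor i8 RAW r1
#8 head=9: add i9 tail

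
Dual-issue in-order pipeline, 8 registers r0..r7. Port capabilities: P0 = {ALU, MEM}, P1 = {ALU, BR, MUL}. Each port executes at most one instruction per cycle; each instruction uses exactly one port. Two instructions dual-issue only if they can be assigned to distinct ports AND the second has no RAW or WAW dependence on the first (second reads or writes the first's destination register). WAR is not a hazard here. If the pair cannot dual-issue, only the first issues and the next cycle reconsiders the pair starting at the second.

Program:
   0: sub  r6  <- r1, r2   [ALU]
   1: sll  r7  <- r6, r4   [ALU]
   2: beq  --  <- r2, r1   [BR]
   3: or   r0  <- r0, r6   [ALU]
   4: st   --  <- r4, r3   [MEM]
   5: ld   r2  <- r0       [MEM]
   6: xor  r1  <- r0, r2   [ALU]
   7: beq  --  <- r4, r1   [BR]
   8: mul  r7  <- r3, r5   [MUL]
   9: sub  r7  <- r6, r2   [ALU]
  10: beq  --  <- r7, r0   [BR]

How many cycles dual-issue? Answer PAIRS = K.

t=0 i0:sub ; RAW r6
t=1 i1/i2:sll+beq ; dual
t=2 i3/i4:or+st ; dual
t=3 i5:ld ; RAW r2
t=4 i6:xor ; RAW r1
t=5 i7:beq ; no-port BR/MUL
t=6 i8:mul ; WAW r7
t=7 i9:sub ; RAW r7
t=8 i10:beq ; tail

PAIRS = 2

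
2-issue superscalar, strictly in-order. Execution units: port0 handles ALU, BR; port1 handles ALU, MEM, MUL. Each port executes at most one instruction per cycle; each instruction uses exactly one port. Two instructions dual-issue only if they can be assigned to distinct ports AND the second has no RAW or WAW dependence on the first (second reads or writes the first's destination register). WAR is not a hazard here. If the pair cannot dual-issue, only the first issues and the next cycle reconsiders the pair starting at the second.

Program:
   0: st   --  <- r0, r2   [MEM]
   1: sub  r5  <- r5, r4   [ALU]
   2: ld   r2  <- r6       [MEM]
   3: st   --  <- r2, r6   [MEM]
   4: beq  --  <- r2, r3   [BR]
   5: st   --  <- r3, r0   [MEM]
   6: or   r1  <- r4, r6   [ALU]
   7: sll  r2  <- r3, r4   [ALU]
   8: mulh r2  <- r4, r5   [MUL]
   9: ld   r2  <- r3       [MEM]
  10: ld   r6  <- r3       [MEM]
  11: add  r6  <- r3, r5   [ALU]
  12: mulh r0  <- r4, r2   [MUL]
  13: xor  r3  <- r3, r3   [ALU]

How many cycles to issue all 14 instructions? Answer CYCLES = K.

0. st.MEM/sub.ALU @i0+i1  | dual
1. ld.MEM @i2  | no-port MEM/MEM
2. st.MEM/beq.BR @i3+i4  | dual
3. st.MEM/or.ALU @i5+i6  | dual
4. sll.ALU @i7  | WAW r2
5. mulh.MUL @i8  | no-port MUL/MEM
6. ld.MEM @i9  | no-port MEM/MEM
7. ld.MEM @i10  | WAW r6
8. add.ALU/mulh.MUL @i11+i12  | dual
9. xor.ALU @i13  | tail

CYCLES = 10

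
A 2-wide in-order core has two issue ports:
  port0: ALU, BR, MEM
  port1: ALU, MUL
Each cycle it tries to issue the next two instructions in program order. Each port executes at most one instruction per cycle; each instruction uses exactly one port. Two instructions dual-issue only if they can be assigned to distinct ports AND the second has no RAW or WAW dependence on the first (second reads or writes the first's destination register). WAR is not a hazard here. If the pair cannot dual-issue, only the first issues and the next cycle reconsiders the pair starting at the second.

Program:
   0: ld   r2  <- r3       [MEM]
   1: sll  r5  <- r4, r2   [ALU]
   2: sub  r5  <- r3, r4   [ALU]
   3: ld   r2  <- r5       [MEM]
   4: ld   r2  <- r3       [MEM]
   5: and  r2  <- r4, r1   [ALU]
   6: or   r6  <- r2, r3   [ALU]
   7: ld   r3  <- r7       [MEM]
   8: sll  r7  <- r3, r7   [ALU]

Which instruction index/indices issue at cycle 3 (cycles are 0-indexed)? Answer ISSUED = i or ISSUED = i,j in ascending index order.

ISSUED = 3

#0 head=0: ld.MEM i0 RAW r2
#1 head=1: sll.ALU i1 WAW r5
#2 head=2: sub.ALU i2 RAW r5
#3 head=3: ld.MEM i3 no-port MEM/MEM
#4 head=4: ld.MEM i4 WAW r2
#5 head=5: and.ALU i5 RAW r2
#6 head=6: or.ALU+ld.MEM i6+i7 pair
#7 head=8: sll.ALU i8 tail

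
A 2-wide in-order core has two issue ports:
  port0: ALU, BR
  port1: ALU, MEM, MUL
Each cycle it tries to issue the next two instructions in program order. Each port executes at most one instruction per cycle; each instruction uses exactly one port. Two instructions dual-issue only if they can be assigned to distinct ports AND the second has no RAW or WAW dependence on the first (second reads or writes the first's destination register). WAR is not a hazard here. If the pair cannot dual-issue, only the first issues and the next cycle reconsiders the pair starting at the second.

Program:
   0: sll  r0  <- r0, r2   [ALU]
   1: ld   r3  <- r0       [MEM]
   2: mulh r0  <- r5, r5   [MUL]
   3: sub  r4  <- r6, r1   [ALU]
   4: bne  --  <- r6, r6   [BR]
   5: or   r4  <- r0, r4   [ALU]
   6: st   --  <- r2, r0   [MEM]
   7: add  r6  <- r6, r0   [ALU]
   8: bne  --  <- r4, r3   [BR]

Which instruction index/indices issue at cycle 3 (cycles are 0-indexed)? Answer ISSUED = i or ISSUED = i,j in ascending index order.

0. sll.ALU @i0  | RAW r0
1. ld.MEM @i1  | no-port MEM/MUL
2. mulh.MUL+sub.ALU @i2+i3  | 2-wide
3. bne.BR+or.ALU @i4+i5  | 2-wide
4. st.MEM+add.ALU @i6+i7  | 2-wide
5. bne.BR @i8  | tail

ISSUED = 4,5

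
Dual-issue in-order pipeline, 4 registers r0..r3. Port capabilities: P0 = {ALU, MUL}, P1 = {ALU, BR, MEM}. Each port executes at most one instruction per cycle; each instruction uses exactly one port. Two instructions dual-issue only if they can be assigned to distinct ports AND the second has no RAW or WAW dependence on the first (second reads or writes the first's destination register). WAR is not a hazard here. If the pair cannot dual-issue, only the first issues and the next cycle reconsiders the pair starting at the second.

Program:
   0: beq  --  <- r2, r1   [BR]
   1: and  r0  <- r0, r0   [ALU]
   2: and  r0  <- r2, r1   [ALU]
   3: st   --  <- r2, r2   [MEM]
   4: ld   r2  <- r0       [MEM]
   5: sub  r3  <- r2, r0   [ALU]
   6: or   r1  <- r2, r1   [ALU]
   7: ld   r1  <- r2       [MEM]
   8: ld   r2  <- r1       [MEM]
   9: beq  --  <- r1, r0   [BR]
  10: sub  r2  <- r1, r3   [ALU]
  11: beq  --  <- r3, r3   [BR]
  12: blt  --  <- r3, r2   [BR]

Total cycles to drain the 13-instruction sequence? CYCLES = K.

CYCLES = 9

#0 head=0: beq;and i0,i1 pair
#1 head=2: and;st i2,i3 pair
#2 head=4: ld i4 RAW r2
#3 head=5: sub;or i5,i6 pair
#4 head=7: ld i7 no-port MEM/MEM
#5 head=8: ld i8 no-port MEM/BR
#6 head=9: beq;sub i9,i10 pair
#7 head=11: beq i11 no-port BR/BR
#8 head=12: blt i12 tail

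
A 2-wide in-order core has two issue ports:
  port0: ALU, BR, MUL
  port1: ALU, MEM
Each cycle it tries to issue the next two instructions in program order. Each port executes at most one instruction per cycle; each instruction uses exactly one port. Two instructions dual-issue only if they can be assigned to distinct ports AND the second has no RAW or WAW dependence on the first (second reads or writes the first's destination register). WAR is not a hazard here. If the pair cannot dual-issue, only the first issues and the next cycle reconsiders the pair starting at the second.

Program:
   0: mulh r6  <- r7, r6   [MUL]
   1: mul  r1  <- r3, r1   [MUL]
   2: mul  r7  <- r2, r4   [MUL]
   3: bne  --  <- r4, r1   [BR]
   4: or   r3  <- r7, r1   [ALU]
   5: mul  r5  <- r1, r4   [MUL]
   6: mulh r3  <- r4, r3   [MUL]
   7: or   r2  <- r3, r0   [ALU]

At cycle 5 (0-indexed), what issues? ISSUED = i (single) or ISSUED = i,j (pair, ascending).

ISSUED = 6

c0: i0 mulh.MUL  no-port MUL/MUL
c1: i1 mul.MUL  no-port MUL/MUL
c2: i2 mul.MUL  no-port MUL/BR
c3: i3&i4 bne.BR or.ALU  dual
c4: i5 mul.MUL  no-port MUL/MUL
c5: i6 mulh.MUL  RAW r3
c6: i7 or.ALU  tail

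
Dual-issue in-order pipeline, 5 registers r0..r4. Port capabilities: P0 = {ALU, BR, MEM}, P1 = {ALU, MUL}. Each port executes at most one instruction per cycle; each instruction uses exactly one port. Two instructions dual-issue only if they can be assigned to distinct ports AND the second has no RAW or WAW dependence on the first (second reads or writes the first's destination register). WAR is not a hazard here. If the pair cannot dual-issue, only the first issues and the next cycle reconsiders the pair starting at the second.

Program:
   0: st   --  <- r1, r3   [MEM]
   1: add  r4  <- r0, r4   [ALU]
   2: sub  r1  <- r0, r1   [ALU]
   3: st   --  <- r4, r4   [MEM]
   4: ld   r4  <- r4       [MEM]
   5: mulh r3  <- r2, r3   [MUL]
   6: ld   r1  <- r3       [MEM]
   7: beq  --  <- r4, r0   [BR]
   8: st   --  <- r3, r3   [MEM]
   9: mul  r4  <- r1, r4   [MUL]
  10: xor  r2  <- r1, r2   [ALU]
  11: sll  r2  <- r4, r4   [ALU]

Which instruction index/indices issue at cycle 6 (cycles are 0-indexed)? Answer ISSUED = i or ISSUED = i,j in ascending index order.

t=0 i0,i1:st+add ; 2-wide
t=1 i2,i3:sub+st ; 2-wide
t=2 i4,i5:ld+mulh ; 2-wide
t=3 i6:ld ; no-port MEM/BR
t=4 i7:beq ; no-port BR/MEM
t=5 i8,i9:st+mul ; 2-wide
t=6 i10:xor ; WAW r2
t=7 i11:sll ; tail

ISSUED = 10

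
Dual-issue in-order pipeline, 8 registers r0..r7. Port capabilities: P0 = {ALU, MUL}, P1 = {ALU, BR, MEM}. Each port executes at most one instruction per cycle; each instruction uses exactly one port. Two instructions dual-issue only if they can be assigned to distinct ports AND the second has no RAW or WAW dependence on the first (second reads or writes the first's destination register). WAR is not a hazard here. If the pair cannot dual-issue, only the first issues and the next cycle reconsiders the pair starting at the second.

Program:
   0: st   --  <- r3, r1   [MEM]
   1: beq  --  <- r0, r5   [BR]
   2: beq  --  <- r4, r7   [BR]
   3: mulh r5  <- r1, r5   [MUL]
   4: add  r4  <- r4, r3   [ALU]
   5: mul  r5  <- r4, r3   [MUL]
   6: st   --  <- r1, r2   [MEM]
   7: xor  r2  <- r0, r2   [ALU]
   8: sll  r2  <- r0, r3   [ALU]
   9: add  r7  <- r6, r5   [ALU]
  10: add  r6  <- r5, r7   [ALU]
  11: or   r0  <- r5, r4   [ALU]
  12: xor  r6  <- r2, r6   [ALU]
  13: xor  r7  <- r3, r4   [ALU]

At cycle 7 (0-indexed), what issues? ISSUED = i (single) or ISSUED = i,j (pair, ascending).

#0 head=0: st i0 no-port MEM/BR
#1 head=1: beq i1 no-port BR/BR
#2 head=2: beq mulh i2,i3 dual
#3 head=4: add i4 RAW r4
#4 head=5: mul st i5,i6 dual
#5 head=7: xor i7 WAW r2
#6 head=8: sll add i8,i9 dual
#7 head=10: add or i10,i11 dual
#8 head=12: xor xor i12,i13 dual

ISSUED = 10,11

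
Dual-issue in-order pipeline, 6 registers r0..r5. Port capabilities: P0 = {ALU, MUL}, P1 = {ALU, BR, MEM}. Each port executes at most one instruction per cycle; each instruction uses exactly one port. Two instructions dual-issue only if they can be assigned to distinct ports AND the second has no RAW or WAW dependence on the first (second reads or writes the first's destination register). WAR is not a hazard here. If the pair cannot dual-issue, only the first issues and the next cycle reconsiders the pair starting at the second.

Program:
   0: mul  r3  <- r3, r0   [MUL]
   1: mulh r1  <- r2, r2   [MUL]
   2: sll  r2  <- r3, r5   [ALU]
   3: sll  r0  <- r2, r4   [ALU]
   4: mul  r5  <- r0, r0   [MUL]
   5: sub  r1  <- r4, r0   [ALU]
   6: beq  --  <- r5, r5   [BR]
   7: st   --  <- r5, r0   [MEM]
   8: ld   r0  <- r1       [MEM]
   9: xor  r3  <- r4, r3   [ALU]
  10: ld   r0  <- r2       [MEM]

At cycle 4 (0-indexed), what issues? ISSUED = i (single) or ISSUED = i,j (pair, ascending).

c0: i0 mul  no-port MUL/MUL
c1: i1&i2 mulh sll  pair
c2: i3 sll  RAW r0
c3: i4&i5 mul sub  pair
c4: i6 beq  no-port BR/MEM
c5: i7 st  no-port MEM/MEM
c6: i8&i9 ld xor  pair
c7: i10 ld  tail

ISSUED = 6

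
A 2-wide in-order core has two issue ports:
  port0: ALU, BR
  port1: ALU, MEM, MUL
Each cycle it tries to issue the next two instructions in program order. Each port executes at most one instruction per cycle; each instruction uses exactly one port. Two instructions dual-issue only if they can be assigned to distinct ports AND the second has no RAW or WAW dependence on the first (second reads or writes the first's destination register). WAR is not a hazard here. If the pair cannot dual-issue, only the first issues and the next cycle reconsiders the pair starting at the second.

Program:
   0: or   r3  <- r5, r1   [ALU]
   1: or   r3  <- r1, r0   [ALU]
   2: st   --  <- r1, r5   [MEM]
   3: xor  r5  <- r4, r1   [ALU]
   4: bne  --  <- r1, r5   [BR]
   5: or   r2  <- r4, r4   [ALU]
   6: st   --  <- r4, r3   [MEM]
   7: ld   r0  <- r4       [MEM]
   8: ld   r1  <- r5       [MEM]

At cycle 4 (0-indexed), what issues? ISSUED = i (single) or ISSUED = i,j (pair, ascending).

  cy0 -> i0 (or.ALU) WAW r3
  cy1 -> i1+i2 (or.ALU+st.MEM) dual
  cy2 -> i3 (xor.ALU) RAW r5
  cy3 -> i4+i5 (bne.BR+or.ALU) dual
  cy4 -> i6 (st.MEM) no-port MEM/MEM
  cy5 -> i7 (ld.MEM) no-port MEM/MEM
  cy6 -> i8 (ld.MEM) tail

ISSUED = 6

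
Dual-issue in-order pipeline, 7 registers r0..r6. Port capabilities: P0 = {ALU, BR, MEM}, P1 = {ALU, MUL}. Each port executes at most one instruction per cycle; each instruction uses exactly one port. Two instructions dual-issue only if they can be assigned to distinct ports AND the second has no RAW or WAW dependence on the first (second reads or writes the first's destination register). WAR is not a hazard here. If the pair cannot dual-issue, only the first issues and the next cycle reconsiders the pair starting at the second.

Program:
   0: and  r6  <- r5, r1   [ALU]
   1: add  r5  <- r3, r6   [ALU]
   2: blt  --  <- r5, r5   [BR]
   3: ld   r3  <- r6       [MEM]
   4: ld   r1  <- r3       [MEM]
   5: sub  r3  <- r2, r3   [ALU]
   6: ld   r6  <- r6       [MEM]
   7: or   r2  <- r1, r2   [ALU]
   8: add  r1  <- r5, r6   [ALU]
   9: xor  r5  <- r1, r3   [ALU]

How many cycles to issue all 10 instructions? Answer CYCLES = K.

CYCLES = 8

[0] i0  and  -- RAW r6
[1] i1  add  -- RAW r5
[2] i2  blt  -- no-port BR/MEM
[3] i3  ld  -- no-port MEM/MEM
[4] i4&i5  ld;sub  -- pair
[5] i6&i7  ld;or  -- pair
[6] i8  add  -- RAW r1
[7] i9  xor  -- tail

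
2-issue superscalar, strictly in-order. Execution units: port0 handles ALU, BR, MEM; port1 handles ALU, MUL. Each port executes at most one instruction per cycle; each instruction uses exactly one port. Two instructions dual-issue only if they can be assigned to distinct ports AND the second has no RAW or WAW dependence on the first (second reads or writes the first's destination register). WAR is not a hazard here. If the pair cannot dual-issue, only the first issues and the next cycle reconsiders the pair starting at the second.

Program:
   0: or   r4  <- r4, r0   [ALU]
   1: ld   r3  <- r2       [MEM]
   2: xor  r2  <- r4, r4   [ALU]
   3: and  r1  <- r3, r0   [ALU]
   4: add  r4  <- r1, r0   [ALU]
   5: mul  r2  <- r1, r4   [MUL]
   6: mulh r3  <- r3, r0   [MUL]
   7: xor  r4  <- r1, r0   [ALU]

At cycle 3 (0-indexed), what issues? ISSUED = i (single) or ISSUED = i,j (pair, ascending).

#0 head=0: or+ld i0+i1 pair
#1 head=2: xor+and i2+i3 pair
#2 head=4: add i4 RAW r4
#3 head=5: mul i5 no-port MUL/MUL
#4 head=6: mulh+xor i6+i7 pair

ISSUED = 5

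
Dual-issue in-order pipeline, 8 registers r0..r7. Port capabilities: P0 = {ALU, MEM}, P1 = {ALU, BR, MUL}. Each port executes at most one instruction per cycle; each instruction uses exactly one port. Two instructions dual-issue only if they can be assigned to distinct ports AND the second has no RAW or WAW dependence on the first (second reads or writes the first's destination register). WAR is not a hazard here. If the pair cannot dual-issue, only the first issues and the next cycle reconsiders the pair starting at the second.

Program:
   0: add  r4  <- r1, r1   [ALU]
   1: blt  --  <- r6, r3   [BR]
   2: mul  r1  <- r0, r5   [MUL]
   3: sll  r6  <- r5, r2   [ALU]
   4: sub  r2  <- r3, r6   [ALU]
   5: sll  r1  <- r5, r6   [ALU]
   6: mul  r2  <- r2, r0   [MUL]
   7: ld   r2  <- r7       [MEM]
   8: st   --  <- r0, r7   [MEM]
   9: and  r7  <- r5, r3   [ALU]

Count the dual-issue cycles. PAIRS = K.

PAIRS = 4

  cy0 -> i0+i1 (add.ALU+blt.BR) 2-wide
  cy1 -> i2+i3 (mul.MUL+sll.ALU) 2-wide
  cy2 -> i4+i5 (sub.ALU+sll.ALU) 2-wide
  cy3 -> i6 (mul.MUL) WAW r2
  cy4 -> i7 (ld.MEM) no-port MEM/MEM
  cy5 -> i8+i9 (st.MEM+and.ALU) 2-wide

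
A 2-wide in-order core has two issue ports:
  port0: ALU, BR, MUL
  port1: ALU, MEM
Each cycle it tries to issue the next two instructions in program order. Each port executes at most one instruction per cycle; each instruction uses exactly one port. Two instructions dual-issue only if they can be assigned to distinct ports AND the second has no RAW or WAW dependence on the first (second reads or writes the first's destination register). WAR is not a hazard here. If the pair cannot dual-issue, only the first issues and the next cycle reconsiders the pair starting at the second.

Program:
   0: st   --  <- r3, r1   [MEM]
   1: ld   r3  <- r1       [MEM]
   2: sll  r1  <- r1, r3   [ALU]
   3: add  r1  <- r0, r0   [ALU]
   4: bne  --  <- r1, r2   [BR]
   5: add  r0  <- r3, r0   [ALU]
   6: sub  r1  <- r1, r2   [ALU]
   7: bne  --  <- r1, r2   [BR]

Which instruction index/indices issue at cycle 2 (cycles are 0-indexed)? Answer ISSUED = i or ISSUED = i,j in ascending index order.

ISSUED = 2

t=0 i0:st ; no-port MEM/MEM
t=1 i1:ld ; RAW r3
t=2 i2:sll ; WAW r1
t=3 i3:add ; RAW r1
t=4 i4,i5:bne;add ; dual
t=5 i6:sub ; RAW r1
t=6 i7:bne ; tail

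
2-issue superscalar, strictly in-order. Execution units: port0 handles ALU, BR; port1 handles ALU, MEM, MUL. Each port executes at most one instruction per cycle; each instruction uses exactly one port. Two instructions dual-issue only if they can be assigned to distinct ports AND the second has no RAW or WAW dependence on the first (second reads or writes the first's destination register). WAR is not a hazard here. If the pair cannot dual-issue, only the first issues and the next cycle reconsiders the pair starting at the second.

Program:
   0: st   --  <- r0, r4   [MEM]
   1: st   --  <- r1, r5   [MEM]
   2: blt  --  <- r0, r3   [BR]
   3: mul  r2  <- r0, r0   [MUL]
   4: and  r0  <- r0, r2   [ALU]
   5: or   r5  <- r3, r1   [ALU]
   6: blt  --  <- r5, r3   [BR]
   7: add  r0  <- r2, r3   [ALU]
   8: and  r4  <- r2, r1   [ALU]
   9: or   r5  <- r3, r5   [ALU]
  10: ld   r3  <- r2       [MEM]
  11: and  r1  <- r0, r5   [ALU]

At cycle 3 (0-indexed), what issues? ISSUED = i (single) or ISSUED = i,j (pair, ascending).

ISSUED = 4,5

t=0 i0:st.MEM ; no-port MEM/MEM
t=1 i1,i2:st.MEM;blt.BR ; pair
t=2 i3:mul.MUL ; RAW r2
t=3 i4,i5:and.ALU;or.ALU ; pair
t=4 i6,i7:blt.BR;add.ALU ; pair
t=5 i8,i9:and.ALU;or.ALU ; pair
t=6 i10,i11:ld.MEM;and.ALU ; pair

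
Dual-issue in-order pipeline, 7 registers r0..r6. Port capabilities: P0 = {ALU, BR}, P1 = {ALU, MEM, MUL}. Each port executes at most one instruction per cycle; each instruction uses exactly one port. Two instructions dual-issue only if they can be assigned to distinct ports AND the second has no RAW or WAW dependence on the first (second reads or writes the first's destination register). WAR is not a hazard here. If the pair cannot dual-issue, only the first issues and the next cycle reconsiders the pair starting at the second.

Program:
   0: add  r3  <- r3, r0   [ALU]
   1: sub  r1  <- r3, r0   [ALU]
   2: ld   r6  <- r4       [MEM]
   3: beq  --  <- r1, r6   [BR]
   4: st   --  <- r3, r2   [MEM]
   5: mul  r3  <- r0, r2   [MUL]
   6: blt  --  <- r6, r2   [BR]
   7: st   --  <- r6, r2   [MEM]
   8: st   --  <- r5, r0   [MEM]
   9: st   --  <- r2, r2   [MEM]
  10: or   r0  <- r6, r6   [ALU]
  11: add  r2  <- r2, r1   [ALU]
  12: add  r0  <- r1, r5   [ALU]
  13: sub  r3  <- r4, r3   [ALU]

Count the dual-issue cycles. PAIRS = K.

  cy0 -> i0 (add.ALU) RAW r3
  cy1 -> i1/i2 (sub.ALU+ld.MEM) 2-wide
  cy2 -> i3/i4 (beq.BR+st.MEM) 2-wide
  cy3 -> i5/i6 (mul.MUL+blt.BR) 2-wide
  cy4 -> i7 (st.MEM) no-port MEM/MEM
  cy5 -> i8 (st.MEM) no-port MEM/MEM
  cy6 -> i9/i10 (st.MEM+or.ALU) 2-wide
  cy7 -> i11/i12 (add.ALU+add.ALU) 2-wide
  cy8 -> i13 (sub.ALU) tail

PAIRS = 5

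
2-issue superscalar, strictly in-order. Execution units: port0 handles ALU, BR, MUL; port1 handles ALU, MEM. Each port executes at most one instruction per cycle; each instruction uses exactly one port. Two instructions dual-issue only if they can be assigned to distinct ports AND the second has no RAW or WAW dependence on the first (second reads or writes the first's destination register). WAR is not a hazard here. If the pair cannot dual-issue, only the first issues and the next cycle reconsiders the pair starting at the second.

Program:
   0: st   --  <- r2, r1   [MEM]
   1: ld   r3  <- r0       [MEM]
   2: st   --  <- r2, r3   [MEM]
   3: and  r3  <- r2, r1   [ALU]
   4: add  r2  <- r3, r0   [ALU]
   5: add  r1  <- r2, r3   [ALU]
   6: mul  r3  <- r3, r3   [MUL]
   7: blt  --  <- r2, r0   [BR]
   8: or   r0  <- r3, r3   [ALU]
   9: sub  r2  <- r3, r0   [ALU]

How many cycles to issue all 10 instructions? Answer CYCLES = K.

CYCLES = 7

t=0 i0:st.MEM ; no-port MEM/MEM
t=1 i1:ld.MEM ; no-port MEM/MEM
t=2 i2+i3:st.MEM;and.ALU ; pair
t=3 i4:add.ALU ; RAW r2
t=4 i5+i6:add.ALU;mul.MUL ; pair
t=5 i7+i8:blt.BR;or.ALU ; pair
t=6 i9:sub.ALU ; tail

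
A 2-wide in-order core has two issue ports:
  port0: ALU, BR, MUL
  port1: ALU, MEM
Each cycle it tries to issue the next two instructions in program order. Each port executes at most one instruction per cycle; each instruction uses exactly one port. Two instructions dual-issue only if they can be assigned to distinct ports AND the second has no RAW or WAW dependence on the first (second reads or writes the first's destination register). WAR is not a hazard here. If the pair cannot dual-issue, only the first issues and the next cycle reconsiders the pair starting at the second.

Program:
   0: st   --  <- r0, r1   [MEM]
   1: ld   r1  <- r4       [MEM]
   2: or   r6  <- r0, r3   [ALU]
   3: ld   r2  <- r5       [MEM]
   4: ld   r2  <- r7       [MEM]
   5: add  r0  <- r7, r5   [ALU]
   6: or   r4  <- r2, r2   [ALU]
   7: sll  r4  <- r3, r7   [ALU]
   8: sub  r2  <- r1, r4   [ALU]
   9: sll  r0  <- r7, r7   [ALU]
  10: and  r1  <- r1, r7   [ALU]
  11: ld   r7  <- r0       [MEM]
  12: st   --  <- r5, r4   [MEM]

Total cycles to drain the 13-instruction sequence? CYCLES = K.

  cy0 -> i0 (st) no-port MEM/MEM
  cy1 -> i1+i2 (ld or) 2-wide
  cy2 -> i3 (ld) no-port MEM/MEM
  cy3 -> i4+i5 (ld add) 2-wide
  cy4 -> i6 (or) WAW r4
  cy5 -> i7 (sll) RAW r4
  cy6 -> i8+i9 (sub sll) 2-wide
  cy7 -> i10+i11 (and ld) 2-wide
  cy8 -> i12 (st) tail

CYCLES = 9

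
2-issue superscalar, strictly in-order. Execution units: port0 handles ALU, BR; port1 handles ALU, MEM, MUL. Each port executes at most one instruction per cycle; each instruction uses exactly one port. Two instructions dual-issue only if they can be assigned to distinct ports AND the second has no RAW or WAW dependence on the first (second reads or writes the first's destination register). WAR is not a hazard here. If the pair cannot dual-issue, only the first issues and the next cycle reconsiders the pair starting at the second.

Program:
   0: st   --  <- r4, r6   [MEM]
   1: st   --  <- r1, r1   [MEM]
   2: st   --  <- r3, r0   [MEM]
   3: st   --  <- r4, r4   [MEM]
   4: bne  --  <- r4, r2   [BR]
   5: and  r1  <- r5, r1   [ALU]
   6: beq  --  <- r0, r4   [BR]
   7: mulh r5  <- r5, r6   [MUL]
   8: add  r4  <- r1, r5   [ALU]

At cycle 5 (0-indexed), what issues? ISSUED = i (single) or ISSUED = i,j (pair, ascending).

t=0 i0:st.MEM ; no-port MEM/MEM
t=1 i1:st.MEM ; no-port MEM/MEM
t=2 i2:st.MEM ; no-port MEM/MEM
t=3 i3&i4:st.MEM bne.BR ; pair
t=4 i5&i6:and.ALU beq.BR ; pair
t=5 i7:mulh.MUL ; RAW r5
t=6 i8:add.ALU ; tail

ISSUED = 7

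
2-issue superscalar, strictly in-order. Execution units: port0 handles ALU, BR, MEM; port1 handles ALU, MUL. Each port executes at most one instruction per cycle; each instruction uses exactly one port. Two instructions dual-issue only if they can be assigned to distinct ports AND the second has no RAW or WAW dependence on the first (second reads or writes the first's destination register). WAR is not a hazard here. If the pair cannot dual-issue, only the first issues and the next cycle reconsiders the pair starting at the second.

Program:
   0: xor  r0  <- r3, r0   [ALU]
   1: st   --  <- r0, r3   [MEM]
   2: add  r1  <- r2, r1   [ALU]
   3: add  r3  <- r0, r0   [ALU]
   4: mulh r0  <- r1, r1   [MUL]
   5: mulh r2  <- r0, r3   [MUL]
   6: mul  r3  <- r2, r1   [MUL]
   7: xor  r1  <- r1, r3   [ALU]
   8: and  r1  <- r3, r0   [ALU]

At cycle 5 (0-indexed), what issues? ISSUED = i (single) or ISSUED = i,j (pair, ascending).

0. xor.ALU @i0  | RAW r0
1. st.MEM;add.ALU @i1/i2  | pair
2. add.ALU;mulh.MUL @i3/i4  | pair
3. mulh.MUL @i5  | no-port MUL/MUL
4. mul.MUL @i6  | RAW r3
5. xor.ALU @i7  | WAW r1
6. and.ALU @i8  | tail

ISSUED = 7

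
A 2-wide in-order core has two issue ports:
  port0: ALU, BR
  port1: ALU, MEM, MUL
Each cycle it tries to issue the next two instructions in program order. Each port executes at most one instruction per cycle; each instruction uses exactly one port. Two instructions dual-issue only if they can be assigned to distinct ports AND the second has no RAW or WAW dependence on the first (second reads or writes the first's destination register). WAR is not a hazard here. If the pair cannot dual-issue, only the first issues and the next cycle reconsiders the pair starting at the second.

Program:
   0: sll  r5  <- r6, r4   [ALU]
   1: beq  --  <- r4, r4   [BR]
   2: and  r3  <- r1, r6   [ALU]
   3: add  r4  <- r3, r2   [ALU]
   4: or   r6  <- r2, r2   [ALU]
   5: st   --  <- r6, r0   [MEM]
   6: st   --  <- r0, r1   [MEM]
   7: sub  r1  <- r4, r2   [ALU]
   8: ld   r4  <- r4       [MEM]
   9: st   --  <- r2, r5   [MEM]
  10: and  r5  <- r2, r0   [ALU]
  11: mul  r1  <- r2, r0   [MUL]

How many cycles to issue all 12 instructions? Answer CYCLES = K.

CYCLES = 8

[0] i0+i1  sll+beq  -- pair
[1] i2  and  -- RAW r3
[2] i3+i4  add+or  -- pair
[3] i5  st  -- no-port MEM/MEM
[4] i6+i7  st+sub  -- pair
[5] i8  ld  -- no-port MEM/MEM
[6] i9+i10  st+and  -- pair
[7] i11  mul  -- tail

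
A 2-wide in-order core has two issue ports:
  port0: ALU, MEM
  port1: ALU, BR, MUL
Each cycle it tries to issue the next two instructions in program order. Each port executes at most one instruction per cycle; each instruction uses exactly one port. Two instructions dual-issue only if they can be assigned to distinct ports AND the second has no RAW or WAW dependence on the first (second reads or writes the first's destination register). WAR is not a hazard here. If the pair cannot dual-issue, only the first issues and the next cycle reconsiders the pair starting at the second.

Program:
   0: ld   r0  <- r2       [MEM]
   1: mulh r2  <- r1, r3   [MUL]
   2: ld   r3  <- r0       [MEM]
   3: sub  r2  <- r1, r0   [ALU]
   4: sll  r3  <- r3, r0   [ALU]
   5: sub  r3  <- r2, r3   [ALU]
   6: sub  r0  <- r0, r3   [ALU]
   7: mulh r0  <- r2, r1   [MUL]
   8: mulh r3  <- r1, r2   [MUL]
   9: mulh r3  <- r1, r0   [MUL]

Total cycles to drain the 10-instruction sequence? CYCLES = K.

CYCLES = 8

0. ld.MEM+mulh.MUL @i0+i1  | pair
1. ld.MEM+sub.ALU @i2+i3  | pair
2. sll.ALU @i4  | RAW+WAW r3
3. sub.ALU @i5  | RAW r3
4. sub.ALU @i6  | WAW r0
5. mulh.MUL @i7  | no-port MUL/MUL
6. mulh.MUL @i8  | no-port MUL/MUL
7. mulh.MUL @i9  | tail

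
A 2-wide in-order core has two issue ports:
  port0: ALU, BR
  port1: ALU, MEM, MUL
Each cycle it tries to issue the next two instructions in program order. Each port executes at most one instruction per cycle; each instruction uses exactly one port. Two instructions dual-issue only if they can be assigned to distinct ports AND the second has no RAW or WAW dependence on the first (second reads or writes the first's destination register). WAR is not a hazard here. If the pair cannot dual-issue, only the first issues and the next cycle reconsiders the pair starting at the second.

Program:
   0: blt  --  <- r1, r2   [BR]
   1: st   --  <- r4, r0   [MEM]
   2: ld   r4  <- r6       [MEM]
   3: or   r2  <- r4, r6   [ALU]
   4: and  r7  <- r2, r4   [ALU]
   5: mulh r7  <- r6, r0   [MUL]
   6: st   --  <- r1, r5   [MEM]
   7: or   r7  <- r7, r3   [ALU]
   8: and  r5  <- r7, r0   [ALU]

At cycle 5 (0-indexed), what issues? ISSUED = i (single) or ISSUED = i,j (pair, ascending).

0. blt+st @i0/i1  | pair
1. ld @i2  | RAW r4
2. or @i3  | RAW r2
3. and @i4  | WAW r7
4. mulh @i5  | no-port MUL/MEM
5. st+or @i6/i7  | pair
6. and @i8  | tail

ISSUED = 6,7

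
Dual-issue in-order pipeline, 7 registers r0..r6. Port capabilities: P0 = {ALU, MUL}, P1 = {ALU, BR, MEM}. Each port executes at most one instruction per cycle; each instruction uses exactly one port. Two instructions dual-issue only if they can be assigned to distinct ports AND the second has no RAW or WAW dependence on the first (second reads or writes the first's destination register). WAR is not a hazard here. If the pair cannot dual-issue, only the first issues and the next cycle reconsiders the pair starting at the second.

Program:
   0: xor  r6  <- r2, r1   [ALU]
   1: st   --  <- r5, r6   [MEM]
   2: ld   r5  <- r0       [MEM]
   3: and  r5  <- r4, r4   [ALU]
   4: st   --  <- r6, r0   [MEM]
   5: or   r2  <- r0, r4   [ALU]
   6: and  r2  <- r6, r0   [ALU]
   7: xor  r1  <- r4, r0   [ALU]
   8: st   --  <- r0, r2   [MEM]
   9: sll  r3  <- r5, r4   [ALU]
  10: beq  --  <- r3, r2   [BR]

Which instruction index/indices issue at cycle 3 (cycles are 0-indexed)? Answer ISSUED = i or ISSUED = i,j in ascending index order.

ISSUED = 3,4

[0] i0  xor.ALU  -- RAW r6
[1] i1  st.MEM  -- no-port MEM/MEM
[2] i2  ld.MEM  -- WAW r5
[3] i3&i4  and.ALU+st.MEM  -- dual
[4] i5  or.ALU  -- WAW r2
[5] i6&i7  and.ALU+xor.ALU  -- dual
[6] i8&i9  st.MEM+sll.ALU  -- dual
[7] i10  beq.BR  -- tail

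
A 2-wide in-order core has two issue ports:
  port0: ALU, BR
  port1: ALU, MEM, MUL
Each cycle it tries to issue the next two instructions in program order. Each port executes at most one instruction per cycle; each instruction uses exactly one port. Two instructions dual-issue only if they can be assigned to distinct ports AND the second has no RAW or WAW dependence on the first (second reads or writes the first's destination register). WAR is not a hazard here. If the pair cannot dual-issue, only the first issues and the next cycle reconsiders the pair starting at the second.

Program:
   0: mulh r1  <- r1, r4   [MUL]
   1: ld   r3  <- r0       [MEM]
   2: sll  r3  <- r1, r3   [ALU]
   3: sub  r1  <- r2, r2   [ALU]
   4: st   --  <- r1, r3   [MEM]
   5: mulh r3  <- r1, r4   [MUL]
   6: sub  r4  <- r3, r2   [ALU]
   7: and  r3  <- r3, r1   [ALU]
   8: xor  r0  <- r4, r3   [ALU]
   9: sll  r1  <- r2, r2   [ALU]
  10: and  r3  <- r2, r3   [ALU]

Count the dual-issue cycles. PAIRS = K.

PAIRS = 3

#0 head=0: mulh i0 no-port MUL/MEM
#1 head=1: ld i1 RAW+WAW r3
#2 head=2: sll/sub i2+i3 dual
#3 head=4: st i4 no-port MEM/MUL
#4 head=5: mulh i5 RAW r3
#5 head=6: sub/and i6+i7 dual
#6 head=8: xor/sll i8+i9 dual
#7 head=10: and i10 tail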